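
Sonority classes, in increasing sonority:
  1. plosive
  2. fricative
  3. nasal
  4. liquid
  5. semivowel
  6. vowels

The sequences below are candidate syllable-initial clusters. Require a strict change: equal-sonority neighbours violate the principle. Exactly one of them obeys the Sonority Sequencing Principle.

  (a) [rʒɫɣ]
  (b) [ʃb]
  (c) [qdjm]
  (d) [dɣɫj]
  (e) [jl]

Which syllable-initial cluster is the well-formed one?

d

(a) [rʒɫɣ]: profile 4-2-4-2 — violates.
(b) [ʃb]: profile 2-1 — violates.
(c) [qdjm]: profile 1-1-5-3 — violates.
(d) [dɣɫj]: profile 1-2-4-5 — obeys.
(e) [jl]: profile 5-4 — violates.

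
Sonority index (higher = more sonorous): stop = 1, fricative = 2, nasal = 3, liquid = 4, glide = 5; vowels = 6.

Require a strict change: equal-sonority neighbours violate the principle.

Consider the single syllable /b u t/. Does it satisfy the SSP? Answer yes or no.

Onset: /b/ is a stop (sonority 1); then the nucleus /u/ (sonority 6).
Onset profile 1-6 — rises to the nucleus.
Coda: /t/ is a stop (sonority 1).
Coda profile 6-1 — falls from the nucleus.

yes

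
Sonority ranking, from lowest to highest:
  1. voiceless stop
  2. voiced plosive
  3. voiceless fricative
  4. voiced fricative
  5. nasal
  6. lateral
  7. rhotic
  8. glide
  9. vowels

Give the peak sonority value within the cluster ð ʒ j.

/ð/ is a voiced fricative (sonority 4).
/ʒ/ is a voiced fricative (sonority 4).
/j/ is a glide (sonority 8).
The maximum is 8.

8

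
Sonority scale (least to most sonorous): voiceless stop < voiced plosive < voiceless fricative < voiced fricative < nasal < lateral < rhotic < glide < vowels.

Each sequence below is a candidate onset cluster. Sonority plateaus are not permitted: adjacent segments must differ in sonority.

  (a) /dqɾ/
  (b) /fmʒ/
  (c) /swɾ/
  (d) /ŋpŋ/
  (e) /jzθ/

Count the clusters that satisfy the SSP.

(a) sonority 2-1-7: ill-formed.
(b) sonority 3-5-4: ill-formed.
(c) sonority 3-8-7: ill-formed.
(d) sonority 5-1-5: ill-formed.
(e) sonority 8-4-3: ill-formed.

0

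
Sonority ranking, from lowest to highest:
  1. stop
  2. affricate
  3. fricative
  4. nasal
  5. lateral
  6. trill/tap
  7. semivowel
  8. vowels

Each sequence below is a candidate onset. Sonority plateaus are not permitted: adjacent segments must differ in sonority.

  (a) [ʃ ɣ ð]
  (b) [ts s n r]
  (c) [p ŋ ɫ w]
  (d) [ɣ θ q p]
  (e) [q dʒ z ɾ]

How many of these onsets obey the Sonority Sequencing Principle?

(a) sonority 3-3-3: ill-formed.
(b) sonority 2-3-4-6: well-formed.
(c) sonority 1-4-5-7: well-formed.
(d) sonority 3-3-1-1: ill-formed.
(e) sonority 1-2-3-6: well-formed.

3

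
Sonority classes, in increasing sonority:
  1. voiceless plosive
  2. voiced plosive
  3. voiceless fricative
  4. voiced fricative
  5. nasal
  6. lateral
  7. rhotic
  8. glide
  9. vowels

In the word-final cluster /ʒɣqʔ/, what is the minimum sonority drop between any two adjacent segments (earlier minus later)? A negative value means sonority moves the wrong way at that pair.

0

/ʒ/: voiced fricative = 4.
/ɣ/: voiced fricative = 4.
/q/: voiceless plosive = 1.
/ʔ/: voiceless plosive = 1.
/ʒ/→/ɣ/: change +0.
/ɣ/→/q/: change +3.
/q/→/ʔ/: change +0.
Minimum = 0.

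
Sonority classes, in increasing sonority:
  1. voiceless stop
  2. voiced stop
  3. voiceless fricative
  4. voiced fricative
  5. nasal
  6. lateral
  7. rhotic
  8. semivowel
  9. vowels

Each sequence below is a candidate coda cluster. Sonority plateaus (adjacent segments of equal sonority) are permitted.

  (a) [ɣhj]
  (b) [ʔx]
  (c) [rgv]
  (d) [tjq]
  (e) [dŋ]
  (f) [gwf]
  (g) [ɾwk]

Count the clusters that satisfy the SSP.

0

(a) [ɣhj]: profile 4-3-8 — violates.
(b) [ʔx]: profile 1-3 — violates.
(c) [rgv]: profile 7-2-4 — violates.
(d) [tjq]: profile 1-8-1 — violates.
(e) [dŋ]: profile 2-5 — violates.
(f) [gwf]: profile 2-8-3 — violates.
(g) [ɾwk]: profile 7-8-1 — violates.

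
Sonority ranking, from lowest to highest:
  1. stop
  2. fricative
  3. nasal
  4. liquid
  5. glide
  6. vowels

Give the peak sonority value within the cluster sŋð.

/s/: fricative = 2.
/ŋ/: nasal = 3.
/ð/: fricative = 2.
The maximum is 3.

3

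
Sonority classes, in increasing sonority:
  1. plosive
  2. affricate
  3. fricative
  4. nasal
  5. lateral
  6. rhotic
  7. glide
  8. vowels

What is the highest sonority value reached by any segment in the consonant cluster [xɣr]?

6

/x/ — fricative, sonority 3.
/ɣ/ — fricative, sonority 3.
/r/ — rhotic, sonority 6.
The maximum is 6.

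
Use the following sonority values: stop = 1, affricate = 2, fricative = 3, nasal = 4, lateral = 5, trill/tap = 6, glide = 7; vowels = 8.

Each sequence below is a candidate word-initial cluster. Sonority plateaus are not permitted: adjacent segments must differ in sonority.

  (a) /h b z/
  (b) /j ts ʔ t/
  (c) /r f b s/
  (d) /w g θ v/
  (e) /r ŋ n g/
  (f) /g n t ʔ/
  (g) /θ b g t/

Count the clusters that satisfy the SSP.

(a) /h b z/: profile 3-1-3 — violates.
(b) /j ts ʔ t/: profile 7-2-1-1 — violates.
(c) /r f b s/: profile 6-3-1-3 — violates.
(d) /w g θ v/: profile 7-1-3-3 — violates.
(e) /r ŋ n g/: profile 6-4-4-1 — violates.
(f) /g n t ʔ/: profile 1-4-1-1 — violates.
(g) /θ b g t/: profile 3-1-1-1 — violates.

0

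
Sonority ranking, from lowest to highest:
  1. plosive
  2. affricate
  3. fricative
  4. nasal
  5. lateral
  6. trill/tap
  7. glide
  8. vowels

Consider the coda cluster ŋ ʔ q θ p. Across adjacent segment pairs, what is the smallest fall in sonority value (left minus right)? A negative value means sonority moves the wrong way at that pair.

-2

/ŋ/ is a nasal (sonority 4).
/ʔ/ is a plosive (sonority 1).
/q/ is a plosive (sonority 1).
/θ/ is a fricative (sonority 3).
/p/ is a plosive (sonority 1).
/ŋ/→/ʔ/: change +3.
/ʔ/→/q/: change +0.
/q/→/θ/: change -2.
/θ/→/p/: change +2.
Minimum = -2.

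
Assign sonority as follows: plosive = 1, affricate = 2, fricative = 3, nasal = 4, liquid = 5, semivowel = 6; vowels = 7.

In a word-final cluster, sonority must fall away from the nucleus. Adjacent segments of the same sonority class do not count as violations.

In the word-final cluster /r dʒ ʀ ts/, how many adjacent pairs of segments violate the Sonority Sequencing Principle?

1

/r/: liquid = 5.
/dʒ/: affricate = 2.
/ʀ/: liquid = 5.
/ts/: affricate = 2.
/r/→/dʒ/: 5→2 (falls) — ok.
/dʒ/→/ʀ/: 2→5 (does not fall) — violation.
/ʀ/→/ts/: 5→2 (falls) — ok.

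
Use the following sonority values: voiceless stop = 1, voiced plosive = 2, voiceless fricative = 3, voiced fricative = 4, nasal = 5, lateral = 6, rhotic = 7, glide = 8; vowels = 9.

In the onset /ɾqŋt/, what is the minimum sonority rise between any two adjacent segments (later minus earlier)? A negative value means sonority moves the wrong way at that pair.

/ɾ/ is a rhotic (sonority 7).
/q/ is a voiceless stop (sonority 1).
/ŋ/ is a nasal (sonority 5).
/t/ is a voiceless stop (sonority 1).
/ɾ/→/q/: change -6.
/q/→/ŋ/: change +4.
/ŋ/→/t/: change -4.
Minimum = -6.

-6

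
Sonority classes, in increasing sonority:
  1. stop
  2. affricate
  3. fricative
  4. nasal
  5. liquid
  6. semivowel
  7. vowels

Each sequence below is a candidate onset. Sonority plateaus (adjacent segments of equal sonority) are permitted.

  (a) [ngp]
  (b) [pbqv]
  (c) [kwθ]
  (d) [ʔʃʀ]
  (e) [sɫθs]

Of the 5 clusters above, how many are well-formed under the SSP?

(a) [ngp]: profile 4-1-1 — violates.
(b) [pbqv]: profile 1-1-1-3 — obeys.
(c) [kwθ]: profile 1-6-3 — violates.
(d) [ʔʃʀ]: profile 1-3-5 — obeys.
(e) [sɫθs]: profile 3-5-3-3 — violates.

2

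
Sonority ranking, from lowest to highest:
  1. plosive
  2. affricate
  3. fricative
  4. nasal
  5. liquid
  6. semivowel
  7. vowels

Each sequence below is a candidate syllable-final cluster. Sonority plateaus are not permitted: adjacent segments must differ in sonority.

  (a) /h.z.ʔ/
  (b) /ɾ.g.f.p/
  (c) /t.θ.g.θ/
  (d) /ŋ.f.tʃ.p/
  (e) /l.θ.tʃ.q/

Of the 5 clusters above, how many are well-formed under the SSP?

2

(a) /h.z.ʔ/: profile 3-3-1 — violates.
(b) /ɾ.g.f.p/: profile 5-1-3-1 — violates.
(c) /t.θ.g.θ/: profile 1-3-1-3 — violates.
(d) /ŋ.f.tʃ.p/: profile 4-3-2-1 — obeys.
(e) /l.θ.tʃ.q/: profile 5-3-2-1 — obeys.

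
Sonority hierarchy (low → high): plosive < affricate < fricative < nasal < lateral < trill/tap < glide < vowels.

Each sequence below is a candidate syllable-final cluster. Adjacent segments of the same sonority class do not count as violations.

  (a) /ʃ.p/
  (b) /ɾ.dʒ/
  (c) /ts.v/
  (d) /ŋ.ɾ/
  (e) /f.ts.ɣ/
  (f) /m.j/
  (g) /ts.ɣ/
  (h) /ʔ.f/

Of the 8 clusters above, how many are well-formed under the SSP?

(a) 3-1 → obeys
(b) 6-2 → obeys
(c) 2-3 → violates
(d) 4-6 → violates
(e) 3-2-3 → violates
(f) 4-7 → violates
(g) 2-3 → violates
(h) 1-3 → violates

2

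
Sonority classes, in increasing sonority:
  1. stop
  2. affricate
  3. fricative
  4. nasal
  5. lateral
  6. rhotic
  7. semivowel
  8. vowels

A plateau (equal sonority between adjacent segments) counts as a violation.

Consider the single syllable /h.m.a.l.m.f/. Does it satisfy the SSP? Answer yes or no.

Onset: /h/ is a fricative (sonority 3), /m/ is a nasal (sonority 4); then the nucleus /a/ (sonority 8).
Onset profile 3-4-8 — rises to the nucleus.
Coda: /l/ is a lateral (sonority 5), /m/ is a nasal (sonority 4), /f/ is a fricative (sonority 3).
Coda profile 8-5-4-3 — falls from the nucleus.

yes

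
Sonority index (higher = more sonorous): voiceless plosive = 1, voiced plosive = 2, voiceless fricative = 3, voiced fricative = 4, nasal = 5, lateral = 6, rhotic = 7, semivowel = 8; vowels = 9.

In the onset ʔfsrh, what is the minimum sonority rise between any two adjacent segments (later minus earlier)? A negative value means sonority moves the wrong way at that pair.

/ʔ/ — voiceless plosive, sonority 1.
/f/ — voiceless fricative, sonority 3.
/s/ — voiceless fricative, sonority 3.
/r/ — rhotic, sonority 7.
/h/ — voiceless fricative, sonority 3.
/ʔ/→/f/: change +2.
/f/→/s/: change +0.
/s/→/r/: change +4.
/r/→/h/: change -4.
Minimum = -4.

-4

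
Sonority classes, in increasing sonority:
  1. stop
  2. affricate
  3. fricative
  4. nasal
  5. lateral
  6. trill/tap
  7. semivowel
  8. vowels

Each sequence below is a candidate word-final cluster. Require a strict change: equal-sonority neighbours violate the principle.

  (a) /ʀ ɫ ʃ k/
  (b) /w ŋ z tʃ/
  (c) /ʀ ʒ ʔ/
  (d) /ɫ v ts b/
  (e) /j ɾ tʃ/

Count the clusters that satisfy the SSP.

5

(a) /ʀ ɫ ʃ k/: profile 6-5-3-1 — obeys.
(b) /w ŋ z tʃ/: profile 7-4-3-2 — obeys.
(c) /ʀ ʒ ʔ/: profile 6-3-1 — obeys.
(d) /ɫ v ts b/: profile 5-3-2-1 — obeys.
(e) /j ɾ tʃ/: profile 7-6-2 — obeys.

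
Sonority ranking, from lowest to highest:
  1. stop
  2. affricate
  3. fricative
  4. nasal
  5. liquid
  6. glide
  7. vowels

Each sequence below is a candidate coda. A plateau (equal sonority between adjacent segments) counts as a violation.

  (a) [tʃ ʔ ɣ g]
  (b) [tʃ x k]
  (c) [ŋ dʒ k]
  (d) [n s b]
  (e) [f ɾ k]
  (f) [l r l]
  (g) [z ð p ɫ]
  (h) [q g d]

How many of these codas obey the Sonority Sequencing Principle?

2

(a) [tʃ ʔ ɣ g]: profile 2-1-3-1 — violates.
(b) [tʃ x k]: profile 2-3-1 — violates.
(c) [ŋ dʒ k]: profile 4-2-1 — obeys.
(d) [n s b]: profile 4-3-1 — obeys.
(e) [f ɾ k]: profile 3-5-1 — violates.
(f) [l r l]: profile 5-5-5 — violates.
(g) [z ð p ɫ]: profile 3-3-1-5 — violates.
(h) [q g d]: profile 1-1-1 — violates.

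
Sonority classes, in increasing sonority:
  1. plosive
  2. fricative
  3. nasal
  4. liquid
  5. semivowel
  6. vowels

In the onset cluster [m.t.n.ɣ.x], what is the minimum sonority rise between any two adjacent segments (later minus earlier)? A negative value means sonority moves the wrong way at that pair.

-2

/m/ is a nasal (sonority 3).
/t/ is a plosive (sonority 1).
/n/ is a nasal (sonority 3).
/ɣ/ is a fricative (sonority 2).
/x/ is a fricative (sonority 2).
/m/→/t/: change -2.
/t/→/n/: change +2.
/n/→/ɣ/: change -1.
/ɣ/→/x/: change +0.
Minimum = -2.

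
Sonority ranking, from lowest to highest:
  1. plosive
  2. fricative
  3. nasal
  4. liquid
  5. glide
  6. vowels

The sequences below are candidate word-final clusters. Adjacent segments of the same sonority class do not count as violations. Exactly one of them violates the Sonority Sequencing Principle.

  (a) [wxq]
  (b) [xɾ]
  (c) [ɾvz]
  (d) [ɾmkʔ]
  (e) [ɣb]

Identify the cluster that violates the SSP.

b

(a) 5-2-1 → obeys
(b) 2-4 → violates
(c) 4-2-2 → obeys
(d) 4-3-1-1 → obeys
(e) 2-1 → obeys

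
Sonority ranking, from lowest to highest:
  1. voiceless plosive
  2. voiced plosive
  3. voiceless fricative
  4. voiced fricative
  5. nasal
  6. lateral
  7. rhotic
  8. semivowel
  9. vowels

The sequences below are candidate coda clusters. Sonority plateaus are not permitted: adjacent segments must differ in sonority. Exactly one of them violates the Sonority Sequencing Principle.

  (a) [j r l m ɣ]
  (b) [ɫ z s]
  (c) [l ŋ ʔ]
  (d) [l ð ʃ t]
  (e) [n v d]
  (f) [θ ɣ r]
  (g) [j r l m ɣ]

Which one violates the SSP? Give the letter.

(a) sonority 8-7-6-5-4: well-formed.
(b) sonority 6-4-3: well-formed.
(c) sonority 6-5-1: well-formed.
(d) sonority 6-4-3-1: well-formed.
(e) sonority 5-4-2: well-formed.
(f) sonority 3-4-7: ill-formed.
(g) sonority 8-7-6-5-4: well-formed.

f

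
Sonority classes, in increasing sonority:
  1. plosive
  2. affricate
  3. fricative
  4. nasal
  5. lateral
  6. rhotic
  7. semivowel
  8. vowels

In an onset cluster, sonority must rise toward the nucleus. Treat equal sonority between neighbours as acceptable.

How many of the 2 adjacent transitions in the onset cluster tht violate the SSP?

1

/t/: plosive = 1.
/h/: fricative = 3.
/t/: plosive = 1.
/t/→/h/: 1→3 (rises) — ok.
/h/→/t/: 3→1 (does not rise) — violation.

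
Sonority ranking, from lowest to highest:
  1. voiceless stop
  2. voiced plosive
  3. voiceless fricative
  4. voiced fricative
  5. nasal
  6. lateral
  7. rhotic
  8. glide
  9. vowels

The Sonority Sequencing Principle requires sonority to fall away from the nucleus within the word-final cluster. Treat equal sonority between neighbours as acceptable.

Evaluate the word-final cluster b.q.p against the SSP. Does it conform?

yes

/b/ is a voiced plosive (sonority 2).
/q/ is a voiceless stop (sonority 1).
/p/ is a voiceless stop (sonority 1).
The profile 2-1-1 is non-increasing (plateaus allowed), so the word-final cluster satisfies the SSP.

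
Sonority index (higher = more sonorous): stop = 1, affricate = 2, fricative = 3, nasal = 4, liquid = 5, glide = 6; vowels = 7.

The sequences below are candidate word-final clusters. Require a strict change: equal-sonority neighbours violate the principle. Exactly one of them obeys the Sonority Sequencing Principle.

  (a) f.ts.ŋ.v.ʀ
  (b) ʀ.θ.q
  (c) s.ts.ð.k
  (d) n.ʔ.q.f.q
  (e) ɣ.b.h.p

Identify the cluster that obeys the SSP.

b

(a) 3-2-4-3-5 → violates
(b) 5-3-1 → obeys
(c) 3-2-3-1 → violates
(d) 4-1-1-3-1 → violates
(e) 3-1-3-1 → violates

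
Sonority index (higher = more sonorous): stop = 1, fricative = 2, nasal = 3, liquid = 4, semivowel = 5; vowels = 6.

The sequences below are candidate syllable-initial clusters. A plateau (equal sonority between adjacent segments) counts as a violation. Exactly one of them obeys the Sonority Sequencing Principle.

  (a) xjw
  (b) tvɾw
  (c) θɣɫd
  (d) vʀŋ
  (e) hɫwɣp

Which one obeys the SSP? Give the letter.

(a) sonority 2-5-5: ill-formed.
(b) sonority 1-2-4-5: well-formed.
(c) sonority 2-2-4-1: ill-formed.
(d) sonority 2-4-3: ill-formed.
(e) sonority 2-4-5-2-1: ill-formed.

b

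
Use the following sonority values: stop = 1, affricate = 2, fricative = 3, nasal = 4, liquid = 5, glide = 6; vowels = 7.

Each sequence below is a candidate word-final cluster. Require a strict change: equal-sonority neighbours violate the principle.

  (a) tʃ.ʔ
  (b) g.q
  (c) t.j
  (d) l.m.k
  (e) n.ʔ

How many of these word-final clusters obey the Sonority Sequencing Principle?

(a) tʃ.ʔ: profile 2-1 — obeys.
(b) g.q: profile 1-1 — violates.
(c) t.j: profile 1-6 — violates.
(d) l.m.k: profile 5-4-1 — obeys.
(e) n.ʔ: profile 4-1 — obeys.

3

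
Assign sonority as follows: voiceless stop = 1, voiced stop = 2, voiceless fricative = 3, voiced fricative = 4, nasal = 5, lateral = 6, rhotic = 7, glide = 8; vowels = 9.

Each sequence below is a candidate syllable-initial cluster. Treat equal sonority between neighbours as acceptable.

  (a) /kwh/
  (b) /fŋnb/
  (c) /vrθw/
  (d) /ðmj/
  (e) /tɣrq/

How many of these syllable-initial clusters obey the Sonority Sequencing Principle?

1

(a) sonority 1-8-3: ill-formed.
(b) sonority 3-5-5-2: ill-formed.
(c) sonority 4-7-3-8: ill-formed.
(d) sonority 4-5-8: well-formed.
(e) sonority 1-4-7-1: ill-formed.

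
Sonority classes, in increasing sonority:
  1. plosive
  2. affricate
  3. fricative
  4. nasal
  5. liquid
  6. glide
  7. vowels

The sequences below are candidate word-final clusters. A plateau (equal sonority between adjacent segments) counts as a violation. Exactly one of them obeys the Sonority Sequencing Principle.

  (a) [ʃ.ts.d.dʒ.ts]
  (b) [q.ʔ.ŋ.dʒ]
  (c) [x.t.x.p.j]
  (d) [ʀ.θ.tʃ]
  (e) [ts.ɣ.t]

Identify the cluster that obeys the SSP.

(a) [ʃ.ts.d.dʒ.ts]: profile 3-2-1-2-2 — violates.
(b) [q.ʔ.ŋ.dʒ]: profile 1-1-4-2 — violates.
(c) [x.t.x.p.j]: profile 3-1-3-1-6 — violates.
(d) [ʀ.θ.tʃ]: profile 5-3-2 — obeys.
(e) [ts.ɣ.t]: profile 2-3-1 — violates.

d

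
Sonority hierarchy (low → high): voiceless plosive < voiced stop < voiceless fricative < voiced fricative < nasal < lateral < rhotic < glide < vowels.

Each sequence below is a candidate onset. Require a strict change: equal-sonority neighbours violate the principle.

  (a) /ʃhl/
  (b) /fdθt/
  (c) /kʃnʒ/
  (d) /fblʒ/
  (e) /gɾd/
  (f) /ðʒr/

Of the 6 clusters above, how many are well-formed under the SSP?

(a) /ʃhl/: profile 3-3-6 — violates.
(b) /fdθt/: profile 3-2-3-1 — violates.
(c) /kʃnʒ/: profile 1-3-5-4 — violates.
(d) /fblʒ/: profile 3-2-6-4 — violates.
(e) /gɾd/: profile 2-7-2 — violates.
(f) /ðʒr/: profile 4-4-7 — violates.

0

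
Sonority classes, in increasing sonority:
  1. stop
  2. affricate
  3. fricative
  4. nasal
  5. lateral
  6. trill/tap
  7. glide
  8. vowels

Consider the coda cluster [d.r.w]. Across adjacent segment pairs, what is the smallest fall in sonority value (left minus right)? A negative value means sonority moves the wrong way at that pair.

/d/: stop = 1.
/r/: trill/tap = 6.
/w/: glide = 7.
/d/→/r/: change -5.
/r/→/w/: change -1.
Minimum = -5.

-5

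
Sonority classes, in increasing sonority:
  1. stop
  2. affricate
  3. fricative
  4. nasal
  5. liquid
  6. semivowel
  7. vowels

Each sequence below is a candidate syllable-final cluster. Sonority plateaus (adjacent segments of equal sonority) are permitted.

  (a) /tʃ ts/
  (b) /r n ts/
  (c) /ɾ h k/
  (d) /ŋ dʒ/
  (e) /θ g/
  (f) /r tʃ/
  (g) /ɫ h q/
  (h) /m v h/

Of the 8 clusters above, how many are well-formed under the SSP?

8

(a) 2-2 → obeys
(b) 5-4-2 → obeys
(c) 5-3-1 → obeys
(d) 4-2 → obeys
(e) 3-1 → obeys
(f) 5-2 → obeys
(g) 5-3-1 → obeys
(h) 4-3-3 → obeys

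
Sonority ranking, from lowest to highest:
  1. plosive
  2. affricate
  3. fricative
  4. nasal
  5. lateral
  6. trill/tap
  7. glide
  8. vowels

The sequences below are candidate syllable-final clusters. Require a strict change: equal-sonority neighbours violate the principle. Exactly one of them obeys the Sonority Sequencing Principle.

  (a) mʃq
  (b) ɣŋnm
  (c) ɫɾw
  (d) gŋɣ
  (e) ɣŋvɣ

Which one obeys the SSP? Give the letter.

(a) sonority 4-3-1: well-formed.
(b) sonority 3-4-4-4: ill-formed.
(c) sonority 5-6-7: ill-formed.
(d) sonority 1-4-3: ill-formed.
(e) sonority 3-4-3-3: ill-formed.

a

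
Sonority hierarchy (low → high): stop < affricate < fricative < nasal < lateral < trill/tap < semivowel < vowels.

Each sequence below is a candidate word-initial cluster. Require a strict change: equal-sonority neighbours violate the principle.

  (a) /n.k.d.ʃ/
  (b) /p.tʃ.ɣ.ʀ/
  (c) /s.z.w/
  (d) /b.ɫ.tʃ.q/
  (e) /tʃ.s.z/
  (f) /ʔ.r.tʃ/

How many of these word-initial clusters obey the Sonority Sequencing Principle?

(a) sonority 4-1-1-3: ill-formed.
(b) sonority 1-2-3-6: well-formed.
(c) sonority 3-3-7: ill-formed.
(d) sonority 1-5-2-1: ill-formed.
(e) sonority 2-3-3: ill-formed.
(f) sonority 1-6-2: ill-formed.

1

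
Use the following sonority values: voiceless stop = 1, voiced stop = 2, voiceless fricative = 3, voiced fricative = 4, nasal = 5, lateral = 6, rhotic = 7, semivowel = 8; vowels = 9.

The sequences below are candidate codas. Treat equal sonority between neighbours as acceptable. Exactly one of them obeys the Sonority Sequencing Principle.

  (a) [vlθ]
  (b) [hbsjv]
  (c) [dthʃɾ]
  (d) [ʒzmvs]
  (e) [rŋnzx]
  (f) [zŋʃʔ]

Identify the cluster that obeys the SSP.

(a) sonority 4-6-3: ill-formed.
(b) sonority 3-2-3-8-4: ill-formed.
(c) sonority 2-1-3-3-7: ill-formed.
(d) sonority 4-4-5-4-3: ill-formed.
(e) sonority 7-5-5-4-3: well-formed.
(f) sonority 4-5-3-1: ill-formed.

e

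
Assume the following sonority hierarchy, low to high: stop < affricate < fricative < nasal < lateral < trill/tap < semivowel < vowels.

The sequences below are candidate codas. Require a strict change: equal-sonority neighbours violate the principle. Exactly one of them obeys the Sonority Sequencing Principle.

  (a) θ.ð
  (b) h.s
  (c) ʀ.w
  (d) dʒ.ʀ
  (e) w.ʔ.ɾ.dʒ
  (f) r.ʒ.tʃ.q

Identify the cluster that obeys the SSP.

(a) 3-3 → violates
(b) 3-3 → violates
(c) 6-7 → violates
(d) 2-6 → violates
(e) 7-1-6-2 → violates
(f) 6-3-2-1 → obeys

f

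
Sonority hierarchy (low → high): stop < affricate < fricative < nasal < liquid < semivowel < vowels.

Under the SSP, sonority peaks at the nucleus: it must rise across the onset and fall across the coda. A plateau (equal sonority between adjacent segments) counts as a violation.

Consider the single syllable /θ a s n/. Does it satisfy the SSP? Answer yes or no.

Onset: /θ/ is a fricative (sonority 3); then the nucleus /a/ (sonority 7).
Onset profile 3-7 — rises to the nucleus.
Coda: /s/ is a fricative (sonority 3), /n/ is a nasal (sonority 4).
Coda profile 7-3-4 — does not strictly fall throughout.

no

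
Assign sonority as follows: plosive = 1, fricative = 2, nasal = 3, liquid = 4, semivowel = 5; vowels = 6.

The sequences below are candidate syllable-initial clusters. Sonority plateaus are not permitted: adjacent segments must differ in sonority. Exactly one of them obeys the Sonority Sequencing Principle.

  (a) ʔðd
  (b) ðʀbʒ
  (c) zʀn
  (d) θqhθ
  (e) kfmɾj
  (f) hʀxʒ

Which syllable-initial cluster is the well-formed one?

(a) ʔðd: profile 1-2-1 — violates.
(b) ðʀbʒ: profile 2-4-1-2 — violates.
(c) zʀn: profile 2-4-3 — violates.
(d) θqhθ: profile 2-1-2-2 — violates.
(e) kfmɾj: profile 1-2-3-4-5 — obeys.
(f) hʀxʒ: profile 2-4-2-2 — violates.

e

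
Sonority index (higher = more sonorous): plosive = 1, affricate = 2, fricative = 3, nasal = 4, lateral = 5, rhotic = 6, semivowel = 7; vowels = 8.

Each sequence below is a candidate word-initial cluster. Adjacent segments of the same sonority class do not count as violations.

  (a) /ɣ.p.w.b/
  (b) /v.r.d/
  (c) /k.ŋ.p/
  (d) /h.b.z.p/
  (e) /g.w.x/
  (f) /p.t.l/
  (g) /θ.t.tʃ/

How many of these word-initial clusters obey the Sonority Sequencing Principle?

1

(a) sonority 3-1-7-1: ill-formed.
(b) sonority 3-6-1: ill-formed.
(c) sonority 1-4-1: ill-formed.
(d) sonority 3-1-3-1: ill-formed.
(e) sonority 1-7-3: ill-formed.
(f) sonority 1-1-5: well-formed.
(g) sonority 3-1-2: ill-formed.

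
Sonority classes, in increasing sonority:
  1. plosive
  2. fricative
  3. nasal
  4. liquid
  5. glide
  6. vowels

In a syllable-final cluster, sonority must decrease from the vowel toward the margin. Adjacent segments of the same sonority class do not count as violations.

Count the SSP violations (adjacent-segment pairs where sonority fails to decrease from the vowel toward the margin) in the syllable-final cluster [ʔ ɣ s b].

/ʔ/: plosive = 1.
/ɣ/: fricative = 2.
/s/: fricative = 2.
/b/: plosive = 1.
/ʔ/→/ɣ/: 1→2 (does not fall) — violation.
/ɣ/→/s/: 2→2 (plateau, allowed) — ok.
/s/→/b/: 2→1 (falls) — ok.

1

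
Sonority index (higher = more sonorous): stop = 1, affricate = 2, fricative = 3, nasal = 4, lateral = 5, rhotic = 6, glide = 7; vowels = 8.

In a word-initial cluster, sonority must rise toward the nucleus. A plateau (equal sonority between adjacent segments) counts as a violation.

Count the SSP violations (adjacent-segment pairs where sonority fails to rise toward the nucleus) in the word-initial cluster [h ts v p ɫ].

2

/h/ is a fricative (sonority 3).
/ts/ is an affricate (sonority 2).
/v/ is a fricative (sonority 3).
/p/ is a stop (sonority 1).
/ɫ/ is a lateral (sonority 5).
/h/→/ts/: 3→2 (does not rise) — violation.
/ts/→/v/: 2→3 (rises) — ok.
/v/→/p/: 3→1 (does not rise) — violation.
/p/→/ɫ/: 1→5 (rises) — ok.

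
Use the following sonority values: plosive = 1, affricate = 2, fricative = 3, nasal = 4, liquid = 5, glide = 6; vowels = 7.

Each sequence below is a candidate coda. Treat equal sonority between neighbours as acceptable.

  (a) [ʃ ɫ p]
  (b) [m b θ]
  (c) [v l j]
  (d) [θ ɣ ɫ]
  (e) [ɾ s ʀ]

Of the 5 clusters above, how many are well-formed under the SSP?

(a) 3-5-1 → violates
(b) 4-1-3 → violates
(c) 3-5-6 → violates
(d) 3-3-5 → violates
(e) 5-3-5 → violates

0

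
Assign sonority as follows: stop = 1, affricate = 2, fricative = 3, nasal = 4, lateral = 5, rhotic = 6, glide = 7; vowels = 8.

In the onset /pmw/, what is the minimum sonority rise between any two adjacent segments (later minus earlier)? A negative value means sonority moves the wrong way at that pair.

/p/ is a stop (sonority 1).
/m/ is a nasal (sonority 4).
/w/ is a glide (sonority 7).
/p/→/m/: change +3.
/m/→/w/: change +3.
Minimum = 3.

3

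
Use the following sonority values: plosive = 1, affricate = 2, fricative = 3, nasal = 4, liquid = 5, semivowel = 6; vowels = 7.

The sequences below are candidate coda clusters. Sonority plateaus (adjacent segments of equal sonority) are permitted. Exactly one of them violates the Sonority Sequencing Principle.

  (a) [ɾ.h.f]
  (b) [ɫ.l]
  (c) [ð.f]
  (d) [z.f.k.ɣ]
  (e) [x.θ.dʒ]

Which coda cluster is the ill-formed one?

d

(a) 5-3-3 → obeys
(b) 5-5 → obeys
(c) 3-3 → obeys
(d) 3-3-1-3 → violates
(e) 3-3-2 → obeys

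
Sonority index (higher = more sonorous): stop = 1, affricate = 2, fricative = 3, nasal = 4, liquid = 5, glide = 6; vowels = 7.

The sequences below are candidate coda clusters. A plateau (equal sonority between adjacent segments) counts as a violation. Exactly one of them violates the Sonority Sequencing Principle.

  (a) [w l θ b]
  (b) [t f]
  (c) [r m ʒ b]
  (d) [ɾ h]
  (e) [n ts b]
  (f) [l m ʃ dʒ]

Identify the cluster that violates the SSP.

b

(a) sonority 6-5-3-1: well-formed.
(b) sonority 1-3: ill-formed.
(c) sonority 5-4-3-1: well-formed.
(d) sonority 5-3: well-formed.
(e) sonority 4-2-1: well-formed.
(f) sonority 5-4-3-2: well-formed.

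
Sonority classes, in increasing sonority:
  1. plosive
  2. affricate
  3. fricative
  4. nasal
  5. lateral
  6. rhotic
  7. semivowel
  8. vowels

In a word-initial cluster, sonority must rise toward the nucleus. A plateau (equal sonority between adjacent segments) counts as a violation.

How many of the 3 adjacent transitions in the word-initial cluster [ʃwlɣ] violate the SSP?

2

/ʃ/: fricative = 3.
/w/: semivowel = 7.
/l/: lateral = 5.
/ɣ/: fricative = 3.
/ʃ/→/w/: 3→7 (rises) — ok.
/w/→/l/: 7→5 (does not rise) — violation.
/l/→/ɣ/: 5→3 (does not rise) — violation.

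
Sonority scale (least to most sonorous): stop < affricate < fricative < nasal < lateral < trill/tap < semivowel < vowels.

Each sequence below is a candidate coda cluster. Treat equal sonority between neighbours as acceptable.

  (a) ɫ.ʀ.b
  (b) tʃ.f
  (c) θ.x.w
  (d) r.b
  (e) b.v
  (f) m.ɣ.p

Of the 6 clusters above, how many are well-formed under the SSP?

2

(a) sonority 5-6-1: ill-formed.
(b) sonority 2-3: ill-formed.
(c) sonority 3-3-7: ill-formed.
(d) sonority 6-1: well-formed.
(e) sonority 1-3: ill-formed.
(f) sonority 4-3-1: well-formed.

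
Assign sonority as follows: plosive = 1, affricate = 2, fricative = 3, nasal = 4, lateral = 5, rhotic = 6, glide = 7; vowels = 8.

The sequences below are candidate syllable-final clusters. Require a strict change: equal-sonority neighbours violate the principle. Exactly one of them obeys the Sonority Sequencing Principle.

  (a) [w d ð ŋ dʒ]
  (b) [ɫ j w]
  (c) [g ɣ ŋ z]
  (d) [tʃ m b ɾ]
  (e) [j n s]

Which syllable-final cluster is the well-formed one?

e

(a) [w d ð ŋ dʒ]: profile 7-1-3-4-2 — violates.
(b) [ɫ j w]: profile 5-7-7 — violates.
(c) [g ɣ ŋ z]: profile 1-3-4-3 — violates.
(d) [tʃ m b ɾ]: profile 2-4-1-6 — violates.
(e) [j n s]: profile 7-4-3 — obeys.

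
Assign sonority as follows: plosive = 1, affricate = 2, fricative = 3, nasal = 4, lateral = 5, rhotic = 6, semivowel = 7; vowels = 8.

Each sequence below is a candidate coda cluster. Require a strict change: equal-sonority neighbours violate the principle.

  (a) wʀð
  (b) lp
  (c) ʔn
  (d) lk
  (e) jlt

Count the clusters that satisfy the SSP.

(a) 7-6-3 → obeys
(b) 5-1 → obeys
(c) 1-4 → violates
(d) 5-1 → obeys
(e) 7-5-1 → obeys

4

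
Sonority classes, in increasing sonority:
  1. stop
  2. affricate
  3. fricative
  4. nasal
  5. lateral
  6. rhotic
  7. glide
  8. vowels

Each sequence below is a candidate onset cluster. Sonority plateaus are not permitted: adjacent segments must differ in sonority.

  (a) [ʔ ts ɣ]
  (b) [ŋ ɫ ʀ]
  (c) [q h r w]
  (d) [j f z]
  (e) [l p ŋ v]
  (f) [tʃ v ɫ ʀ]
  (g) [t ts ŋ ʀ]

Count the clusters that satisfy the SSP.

(a) sonority 1-2-3: well-formed.
(b) sonority 4-5-6: well-formed.
(c) sonority 1-3-6-7: well-formed.
(d) sonority 7-3-3: ill-formed.
(e) sonority 5-1-4-3: ill-formed.
(f) sonority 2-3-5-6: well-formed.
(g) sonority 1-2-4-6: well-formed.

5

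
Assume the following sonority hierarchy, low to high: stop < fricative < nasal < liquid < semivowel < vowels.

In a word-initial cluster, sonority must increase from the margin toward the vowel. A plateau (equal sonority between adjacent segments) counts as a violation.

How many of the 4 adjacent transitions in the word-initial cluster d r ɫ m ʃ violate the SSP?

/d/ — stop, sonority 1.
/r/ — liquid, sonority 4.
/ɫ/ — liquid, sonority 4.
/m/ — nasal, sonority 3.
/ʃ/ — fricative, sonority 2.
/d/→/r/: 1→4 (rises) — ok.
/r/→/ɫ/: 4→4 (plateau) — violation.
/ɫ/→/m/: 4→3 (does not rise) — violation.
/m/→/ʃ/: 3→2 (does not rise) — violation.

3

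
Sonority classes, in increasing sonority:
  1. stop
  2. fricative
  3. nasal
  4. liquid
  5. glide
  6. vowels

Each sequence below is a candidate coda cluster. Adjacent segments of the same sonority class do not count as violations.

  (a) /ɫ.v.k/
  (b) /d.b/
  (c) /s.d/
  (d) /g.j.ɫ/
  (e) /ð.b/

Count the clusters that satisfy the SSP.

4

(a) sonority 4-2-1: well-formed.
(b) sonority 1-1: well-formed.
(c) sonority 2-1: well-formed.
(d) sonority 1-5-4: ill-formed.
(e) sonority 2-1: well-formed.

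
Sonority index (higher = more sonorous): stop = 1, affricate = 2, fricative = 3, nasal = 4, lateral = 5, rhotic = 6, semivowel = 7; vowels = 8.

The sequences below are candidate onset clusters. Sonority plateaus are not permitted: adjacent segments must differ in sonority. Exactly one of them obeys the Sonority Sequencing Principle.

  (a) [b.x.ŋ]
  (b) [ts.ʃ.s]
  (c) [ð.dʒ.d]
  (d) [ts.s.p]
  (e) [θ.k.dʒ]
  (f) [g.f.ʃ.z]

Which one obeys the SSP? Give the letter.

a

(a) [b.x.ŋ]: profile 1-3-4 — obeys.
(b) [ts.ʃ.s]: profile 2-3-3 — violates.
(c) [ð.dʒ.d]: profile 3-2-1 — violates.
(d) [ts.s.p]: profile 2-3-1 — violates.
(e) [θ.k.dʒ]: profile 3-1-2 — violates.
(f) [g.f.ʃ.z]: profile 1-3-3-3 — violates.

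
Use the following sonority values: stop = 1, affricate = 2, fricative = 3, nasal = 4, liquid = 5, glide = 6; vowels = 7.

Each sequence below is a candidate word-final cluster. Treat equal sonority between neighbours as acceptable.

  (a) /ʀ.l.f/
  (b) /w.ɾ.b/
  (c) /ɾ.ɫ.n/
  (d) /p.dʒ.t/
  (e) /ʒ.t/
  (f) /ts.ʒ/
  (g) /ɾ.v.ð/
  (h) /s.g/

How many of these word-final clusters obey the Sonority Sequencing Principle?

(a) sonority 5-5-3: well-formed.
(b) sonority 6-5-1: well-formed.
(c) sonority 5-5-4: well-formed.
(d) sonority 1-2-1: ill-formed.
(e) sonority 3-1: well-formed.
(f) sonority 2-3: ill-formed.
(g) sonority 5-3-3: well-formed.
(h) sonority 3-1: well-formed.

6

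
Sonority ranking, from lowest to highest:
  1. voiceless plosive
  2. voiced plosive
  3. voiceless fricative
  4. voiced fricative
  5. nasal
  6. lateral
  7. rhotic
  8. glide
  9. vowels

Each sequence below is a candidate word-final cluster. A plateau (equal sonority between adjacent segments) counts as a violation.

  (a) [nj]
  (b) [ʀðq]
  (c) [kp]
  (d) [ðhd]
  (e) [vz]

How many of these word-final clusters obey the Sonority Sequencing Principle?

2

(a) sonority 5-8: ill-formed.
(b) sonority 7-4-1: well-formed.
(c) sonority 1-1: ill-formed.
(d) sonority 4-3-2: well-formed.
(e) sonority 4-4: ill-formed.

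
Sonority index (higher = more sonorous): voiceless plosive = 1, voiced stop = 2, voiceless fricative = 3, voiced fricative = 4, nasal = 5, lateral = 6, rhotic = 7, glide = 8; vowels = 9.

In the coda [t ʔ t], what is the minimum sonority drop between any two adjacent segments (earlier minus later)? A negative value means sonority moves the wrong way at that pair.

0

/t/ is a voiceless plosive (sonority 1).
/ʔ/ is a voiceless plosive (sonority 1).
/t/ is a voiceless plosive (sonority 1).
/t/→/ʔ/: change +0.
/ʔ/→/t/: change +0.
Minimum = 0.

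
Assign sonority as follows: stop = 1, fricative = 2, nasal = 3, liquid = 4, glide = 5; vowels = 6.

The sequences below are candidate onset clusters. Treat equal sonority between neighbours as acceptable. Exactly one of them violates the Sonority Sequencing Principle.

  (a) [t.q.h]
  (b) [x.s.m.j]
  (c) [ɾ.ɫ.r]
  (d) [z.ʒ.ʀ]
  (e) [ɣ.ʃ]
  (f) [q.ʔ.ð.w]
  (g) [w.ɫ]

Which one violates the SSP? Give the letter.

(a) 1-1-2 → obeys
(b) 2-2-3-5 → obeys
(c) 4-4-4 → obeys
(d) 2-2-4 → obeys
(e) 2-2 → obeys
(f) 1-1-2-5 → obeys
(g) 5-4 → violates

g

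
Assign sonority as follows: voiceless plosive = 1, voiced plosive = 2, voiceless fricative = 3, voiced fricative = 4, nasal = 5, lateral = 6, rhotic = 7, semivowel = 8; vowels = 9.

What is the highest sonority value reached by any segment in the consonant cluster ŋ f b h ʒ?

5

/ŋ/ — nasal, sonority 5.
/f/ — voiceless fricative, sonority 3.
/b/ — voiced plosive, sonority 2.
/h/ — voiceless fricative, sonority 3.
/ʒ/ — voiced fricative, sonority 4.
The maximum is 5.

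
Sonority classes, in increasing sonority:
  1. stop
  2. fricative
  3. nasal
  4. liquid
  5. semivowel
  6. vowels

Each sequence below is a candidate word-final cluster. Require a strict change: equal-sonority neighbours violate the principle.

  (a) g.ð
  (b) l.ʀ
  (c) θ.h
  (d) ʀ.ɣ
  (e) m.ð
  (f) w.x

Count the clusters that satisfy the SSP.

(a) sonority 1-2: ill-formed.
(b) sonority 4-4: ill-formed.
(c) sonority 2-2: ill-formed.
(d) sonority 4-2: well-formed.
(e) sonority 3-2: well-formed.
(f) sonority 5-2: well-formed.

3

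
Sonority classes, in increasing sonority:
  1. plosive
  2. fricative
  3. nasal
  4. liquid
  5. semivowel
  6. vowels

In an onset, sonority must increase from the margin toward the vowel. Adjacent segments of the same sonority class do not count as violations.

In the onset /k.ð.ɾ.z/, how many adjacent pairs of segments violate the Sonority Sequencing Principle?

/k/ — plosive, sonority 1.
/ð/ — fricative, sonority 2.
/ɾ/ — liquid, sonority 4.
/z/ — fricative, sonority 2.
/k/→/ð/: 1→2 (rises) — ok.
/ð/→/ɾ/: 2→4 (rises) — ok.
/ɾ/→/z/: 4→2 (does not rise) — violation.

1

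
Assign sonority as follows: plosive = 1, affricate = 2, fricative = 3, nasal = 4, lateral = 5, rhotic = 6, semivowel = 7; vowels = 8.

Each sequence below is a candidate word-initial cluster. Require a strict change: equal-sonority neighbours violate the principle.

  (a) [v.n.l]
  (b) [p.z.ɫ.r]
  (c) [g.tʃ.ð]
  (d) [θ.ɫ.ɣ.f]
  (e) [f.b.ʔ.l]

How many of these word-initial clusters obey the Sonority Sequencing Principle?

3

(a) [v.n.l]: profile 3-4-5 — obeys.
(b) [p.z.ɫ.r]: profile 1-3-5-6 — obeys.
(c) [g.tʃ.ð]: profile 1-2-3 — obeys.
(d) [θ.ɫ.ɣ.f]: profile 3-5-3-3 — violates.
(e) [f.b.ʔ.l]: profile 3-1-1-5 — violates.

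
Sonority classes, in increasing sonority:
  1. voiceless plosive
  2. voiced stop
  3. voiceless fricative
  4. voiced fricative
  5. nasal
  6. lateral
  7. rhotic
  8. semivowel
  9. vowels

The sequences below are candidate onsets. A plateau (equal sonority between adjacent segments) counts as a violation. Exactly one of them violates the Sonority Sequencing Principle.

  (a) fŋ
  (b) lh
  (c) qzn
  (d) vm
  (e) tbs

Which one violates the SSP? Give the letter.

(a) fŋ: profile 3-5 — obeys.
(b) lh: profile 6-3 — violates.
(c) qzn: profile 1-4-5 — obeys.
(d) vm: profile 4-5 — obeys.
(e) tbs: profile 1-2-3 — obeys.

b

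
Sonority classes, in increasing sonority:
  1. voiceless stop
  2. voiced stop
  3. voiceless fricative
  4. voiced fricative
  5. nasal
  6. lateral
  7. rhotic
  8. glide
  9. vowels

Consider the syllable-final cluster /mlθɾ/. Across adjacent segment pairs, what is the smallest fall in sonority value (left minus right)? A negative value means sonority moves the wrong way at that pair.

-4

/m/: nasal = 5.
/l/: lateral = 6.
/θ/: voiceless fricative = 3.
/ɾ/: rhotic = 7.
/m/→/l/: change -1.
/l/→/θ/: change +3.
/θ/→/ɾ/: change -4.
Minimum = -4.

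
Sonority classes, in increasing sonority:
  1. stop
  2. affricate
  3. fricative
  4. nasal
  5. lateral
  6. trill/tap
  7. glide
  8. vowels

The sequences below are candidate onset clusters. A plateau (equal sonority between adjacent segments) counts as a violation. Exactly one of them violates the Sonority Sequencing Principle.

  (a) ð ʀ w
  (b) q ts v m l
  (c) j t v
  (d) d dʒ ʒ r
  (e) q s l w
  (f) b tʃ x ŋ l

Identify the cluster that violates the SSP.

c

(a) 3-6-7 → obeys
(b) 1-2-3-4-5 → obeys
(c) 7-1-3 → violates
(d) 1-2-3-6 → obeys
(e) 1-3-5-7 → obeys
(f) 1-2-3-4-5 → obeys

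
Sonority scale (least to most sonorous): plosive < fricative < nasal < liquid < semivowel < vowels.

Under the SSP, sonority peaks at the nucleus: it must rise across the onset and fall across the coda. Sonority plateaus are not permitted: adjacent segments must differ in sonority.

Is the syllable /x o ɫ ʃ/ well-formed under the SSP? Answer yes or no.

yes

Onset: /x/ is a fricative (sonority 2); then the nucleus /o/ (sonority 6).
Onset profile 2-6 — rises to the nucleus.
Coda: /ɫ/ is a liquid (sonority 4), /ʃ/ is a fricative (sonority 2).
Coda profile 6-4-2 — falls from the nucleus.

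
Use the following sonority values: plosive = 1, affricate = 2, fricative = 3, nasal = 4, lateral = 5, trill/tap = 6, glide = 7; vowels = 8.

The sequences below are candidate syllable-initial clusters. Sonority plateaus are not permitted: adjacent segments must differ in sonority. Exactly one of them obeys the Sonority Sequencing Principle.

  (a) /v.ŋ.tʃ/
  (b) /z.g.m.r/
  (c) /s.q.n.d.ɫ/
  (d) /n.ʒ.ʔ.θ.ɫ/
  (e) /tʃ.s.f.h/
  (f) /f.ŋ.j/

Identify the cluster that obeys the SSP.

f

(a) sonority 3-4-2: ill-formed.
(b) sonority 3-1-4-6: ill-formed.
(c) sonority 3-1-4-1-5: ill-formed.
(d) sonority 4-3-1-3-5: ill-formed.
(e) sonority 2-3-3-3: ill-formed.
(f) sonority 3-4-7: well-formed.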